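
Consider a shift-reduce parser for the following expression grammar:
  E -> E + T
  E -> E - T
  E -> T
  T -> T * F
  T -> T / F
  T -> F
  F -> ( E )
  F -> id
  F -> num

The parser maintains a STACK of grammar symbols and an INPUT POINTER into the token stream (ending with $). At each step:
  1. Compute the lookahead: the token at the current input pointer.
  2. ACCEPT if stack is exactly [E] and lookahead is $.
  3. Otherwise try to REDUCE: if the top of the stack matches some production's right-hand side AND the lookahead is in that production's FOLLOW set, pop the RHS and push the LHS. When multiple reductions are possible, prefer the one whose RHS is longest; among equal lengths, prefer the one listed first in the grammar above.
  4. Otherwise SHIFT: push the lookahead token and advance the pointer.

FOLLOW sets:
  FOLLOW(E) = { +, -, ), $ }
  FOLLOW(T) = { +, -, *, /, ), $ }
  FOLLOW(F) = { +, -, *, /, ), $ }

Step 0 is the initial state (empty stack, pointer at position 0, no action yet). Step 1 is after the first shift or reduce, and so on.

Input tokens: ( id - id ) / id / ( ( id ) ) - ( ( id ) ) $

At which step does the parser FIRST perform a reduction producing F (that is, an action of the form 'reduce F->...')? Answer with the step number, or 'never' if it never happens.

Step 1: shift (. Stack=[(] ptr=1 lookahead=id remaining=[id - id ) / id / ( ( id ) ) - ( ( id ) ) $]
Step 2: shift id. Stack=[( id] ptr=2 lookahead=- remaining=[- id ) / id / ( ( id ) ) - ( ( id ) ) $]
Step 3: reduce F->id. Stack=[( F] ptr=2 lookahead=- remaining=[- id ) / id / ( ( id ) ) - ( ( id ) ) $]

Answer: 3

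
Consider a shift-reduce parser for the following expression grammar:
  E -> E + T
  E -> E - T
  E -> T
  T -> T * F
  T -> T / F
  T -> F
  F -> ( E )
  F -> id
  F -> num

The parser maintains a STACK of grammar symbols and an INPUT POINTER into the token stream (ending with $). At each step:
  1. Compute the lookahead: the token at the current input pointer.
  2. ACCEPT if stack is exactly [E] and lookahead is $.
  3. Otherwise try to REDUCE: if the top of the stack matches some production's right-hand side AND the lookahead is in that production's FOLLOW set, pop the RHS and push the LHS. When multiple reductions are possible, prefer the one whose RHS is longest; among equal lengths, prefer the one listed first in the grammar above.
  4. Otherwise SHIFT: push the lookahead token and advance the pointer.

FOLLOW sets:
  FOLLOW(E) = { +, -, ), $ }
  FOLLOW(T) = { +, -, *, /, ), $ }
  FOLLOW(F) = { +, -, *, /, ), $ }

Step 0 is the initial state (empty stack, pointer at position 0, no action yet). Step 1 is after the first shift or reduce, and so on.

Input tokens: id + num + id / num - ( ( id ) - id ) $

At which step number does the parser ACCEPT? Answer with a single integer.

Step 1: shift id. Stack=[id] ptr=1 lookahead=+ remaining=[+ num + id / num - ( ( id ) - id ) $]
Step 2: reduce F->id. Stack=[F] ptr=1 lookahead=+ remaining=[+ num + id / num - ( ( id ) - id ) $]
Step 3: reduce T->F. Stack=[T] ptr=1 lookahead=+ remaining=[+ num + id / num - ( ( id ) - id ) $]
Step 4: reduce E->T. Stack=[E] ptr=1 lookahead=+ remaining=[+ num + id / num - ( ( id ) - id ) $]
Step 5: shift +. Stack=[E +] ptr=2 lookahead=num remaining=[num + id / num - ( ( id ) - id ) $]
Step 6: shift num. Stack=[E + num] ptr=3 lookahead=+ remaining=[+ id / num - ( ( id ) - id ) $]
Step 7: reduce F->num. Stack=[E + F] ptr=3 lookahead=+ remaining=[+ id / num - ( ( id ) - id ) $]
Step 8: reduce T->F. Stack=[E + T] ptr=3 lookahead=+ remaining=[+ id / num - ( ( id ) - id ) $]
Step 9: reduce E->E + T. Stack=[E] ptr=3 lookahead=+ remaining=[+ id / num - ( ( id ) - id ) $]
Step 10: shift +. Stack=[E +] ptr=4 lookahead=id remaining=[id / num - ( ( id ) - id ) $]
Step 11: shift id. Stack=[E + id] ptr=5 lookahead=/ remaining=[/ num - ( ( id ) - id ) $]
Step 12: reduce F->id. Stack=[E + F] ptr=5 lookahead=/ remaining=[/ num - ( ( id ) - id ) $]
Step 13: reduce T->F. Stack=[E + T] ptr=5 lookahead=/ remaining=[/ num - ( ( id ) - id ) $]
Step 14: shift /. Stack=[E + T /] ptr=6 lookahead=num remaining=[num - ( ( id ) - id ) $]
Step 15: shift num. Stack=[E + T / num] ptr=7 lookahead=- remaining=[- ( ( id ) - id ) $]
Step 16: reduce F->num. Stack=[E + T / F] ptr=7 lookahead=- remaining=[- ( ( id ) - id ) $]
Step 17: reduce T->T / F. Stack=[E + T] ptr=7 lookahead=- remaining=[- ( ( id ) - id ) $]
Step 18: reduce E->E + T. Stack=[E] ptr=7 lookahead=- remaining=[- ( ( id ) - id ) $]
Step 19: shift -. Stack=[E -] ptr=8 lookahead=( remaining=[( ( id ) - id ) $]
Step 20: shift (. Stack=[E - (] ptr=9 lookahead=( remaining=[( id ) - id ) $]
Step 21: shift (. Stack=[E - ( (] ptr=10 lookahead=id remaining=[id ) - id ) $]
Step 22: shift id. Stack=[E - ( ( id] ptr=11 lookahead=) remaining=[) - id ) $]
Step 23: reduce F->id. Stack=[E - ( ( F] ptr=11 lookahead=) remaining=[) - id ) $]
Step 24: reduce T->F. Stack=[E - ( ( T] ptr=11 lookahead=) remaining=[) - id ) $]
Step 25: reduce E->T. Stack=[E - ( ( E] ptr=11 lookahead=) remaining=[) - id ) $]
Step 26: shift ). Stack=[E - ( ( E )] ptr=12 lookahead=- remaining=[- id ) $]
Step 27: reduce F->( E ). Stack=[E - ( F] ptr=12 lookahead=- remaining=[- id ) $]
Step 28: reduce T->F. Stack=[E - ( T] ptr=12 lookahead=- remaining=[- id ) $]
Step 29: reduce E->T. Stack=[E - ( E] ptr=12 lookahead=- remaining=[- id ) $]
Step 30: shift -. Stack=[E - ( E -] ptr=13 lookahead=id remaining=[id ) $]
Step 31: shift id. Stack=[E - ( E - id] ptr=14 lookahead=) remaining=[) $]
Step 32: reduce F->id. Stack=[E - ( E - F] ptr=14 lookahead=) remaining=[) $]
Step 33: reduce T->F. Stack=[E - ( E - T] ptr=14 lookahead=) remaining=[) $]
Step 34: reduce E->E - T. Stack=[E - ( E] ptr=14 lookahead=) remaining=[) $]
Step 35: shift ). Stack=[E - ( E )] ptr=15 lookahead=$ remaining=[$]
Step 36: reduce F->( E ). Stack=[E - F] ptr=15 lookahead=$ remaining=[$]
Step 37: reduce T->F. Stack=[E - T] ptr=15 lookahead=$ remaining=[$]
Step 38: reduce E->E - T. Stack=[E] ptr=15 lookahead=$ remaining=[$]
Step 39: accept. Stack=[E] ptr=15 lookahead=$ remaining=[$]

Answer: 39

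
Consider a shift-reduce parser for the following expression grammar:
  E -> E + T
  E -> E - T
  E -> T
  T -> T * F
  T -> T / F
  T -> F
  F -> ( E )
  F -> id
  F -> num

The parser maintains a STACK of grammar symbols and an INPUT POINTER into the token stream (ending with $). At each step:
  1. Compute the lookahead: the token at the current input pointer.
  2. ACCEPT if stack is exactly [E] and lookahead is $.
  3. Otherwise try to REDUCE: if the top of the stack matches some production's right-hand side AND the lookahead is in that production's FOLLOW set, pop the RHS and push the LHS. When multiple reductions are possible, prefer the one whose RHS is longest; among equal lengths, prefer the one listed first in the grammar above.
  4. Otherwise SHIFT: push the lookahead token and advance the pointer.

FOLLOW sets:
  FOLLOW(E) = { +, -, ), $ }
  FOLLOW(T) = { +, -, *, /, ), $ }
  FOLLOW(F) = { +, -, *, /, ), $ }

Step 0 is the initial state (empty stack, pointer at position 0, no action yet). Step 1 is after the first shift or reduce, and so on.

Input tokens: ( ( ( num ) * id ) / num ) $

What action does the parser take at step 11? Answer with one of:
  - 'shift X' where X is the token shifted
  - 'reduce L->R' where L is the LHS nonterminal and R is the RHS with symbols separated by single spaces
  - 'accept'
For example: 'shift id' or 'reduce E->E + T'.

Step 1: shift (. Stack=[(] ptr=1 lookahead=( remaining=[( ( num ) * id ) / num ) $]
Step 2: shift (. Stack=[( (] ptr=2 lookahead=( remaining=[( num ) * id ) / num ) $]
Step 3: shift (. Stack=[( ( (] ptr=3 lookahead=num remaining=[num ) * id ) / num ) $]
Step 4: shift num. Stack=[( ( ( num] ptr=4 lookahead=) remaining=[) * id ) / num ) $]
Step 5: reduce F->num. Stack=[( ( ( F] ptr=4 lookahead=) remaining=[) * id ) / num ) $]
Step 6: reduce T->F. Stack=[( ( ( T] ptr=4 lookahead=) remaining=[) * id ) / num ) $]
Step 7: reduce E->T. Stack=[( ( ( E] ptr=4 lookahead=) remaining=[) * id ) / num ) $]
Step 8: shift ). Stack=[( ( ( E )] ptr=5 lookahead=* remaining=[* id ) / num ) $]
Step 9: reduce F->( E ). Stack=[( ( F] ptr=5 lookahead=* remaining=[* id ) / num ) $]
Step 10: reduce T->F. Stack=[( ( T] ptr=5 lookahead=* remaining=[* id ) / num ) $]
Step 11: shift *. Stack=[( ( T *] ptr=6 lookahead=id remaining=[id ) / num ) $]

Answer: shift *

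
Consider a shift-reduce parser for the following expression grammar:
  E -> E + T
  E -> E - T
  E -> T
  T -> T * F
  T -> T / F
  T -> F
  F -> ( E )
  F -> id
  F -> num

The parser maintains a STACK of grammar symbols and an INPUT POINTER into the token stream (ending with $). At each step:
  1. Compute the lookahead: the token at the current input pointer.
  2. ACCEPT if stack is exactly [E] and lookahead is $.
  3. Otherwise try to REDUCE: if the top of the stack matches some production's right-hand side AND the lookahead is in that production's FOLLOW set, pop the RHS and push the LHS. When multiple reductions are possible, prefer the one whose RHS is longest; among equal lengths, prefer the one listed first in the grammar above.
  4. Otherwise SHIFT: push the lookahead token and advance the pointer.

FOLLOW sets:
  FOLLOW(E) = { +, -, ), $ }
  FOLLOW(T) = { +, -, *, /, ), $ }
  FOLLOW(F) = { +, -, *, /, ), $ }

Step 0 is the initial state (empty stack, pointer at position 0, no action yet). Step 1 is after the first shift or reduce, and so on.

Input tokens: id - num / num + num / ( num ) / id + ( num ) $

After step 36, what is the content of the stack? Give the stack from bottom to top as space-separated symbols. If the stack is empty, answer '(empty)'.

Answer: E + ( T

Derivation:
Step 1: shift id. Stack=[id] ptr=1 lookahead=- remaining=[- num / num + num / ( num ) / id + ( num ) $]
Step 2: reduce F->id. Stack=[F] ptr=1 lookahead=- remaining=[- num / num + num / ( num ) / id + ( num ) $]
Step 3: reduce T->F. Stack=[T] ptr=1 lookahead=- remaining=[- num / num + num / ( num ) / id + ( num ) $]
Step 4: reduce E->T. Stack=[E] ptr=1 lookahead=- remaining=[- num / num + num / ( num ) / id + ( num ) $]
Step 5: shift -. Stack=[E -] ptr=2 lookahead=num remaining=[num / num + num / ( num ) / id + ( num ) $]
Step 6: shift num. Stack=[E - num] ptr=3 lookahead=/ remaining=[/ num + num / ( num ) / id + ( num ) $]
Step 7: reduce F->num. Stack=[E - F] ptr=3 lookahead=/ remaining=[/ num + num / ( num ) / id + ( num ) $]
Step 8: reduce T->F. Stack=[E - T] ptr=3 lookahead=/ remaining=[/ num + num / ( num ) / id + ( num ) $]
Step 9: shift /. Stack=[E - T /] ptr=4 lookahead=num remaining=[num + num / ( num ) / id + ( num ) $]
Step 10: shift num. Stack=[E - T / num] ptr=5 lookahead=+ remaining=[+ num / ( num ) / id + ( num ) $]
Step 11: reduce F->num. Stack=[E - T / F] ptr=5 lookahead=+ remaining=[+ num / ( num ) / id + ( num ) $]
Step 12: reduce T->T / F. Stack=[E - T] ptr=5 lookahead=+ remaining=[+ num / ( num ) / id + ( num ) $]
Step 13: reduce E->E - T. Stack=[E] ptr=5 lookahead=+ remaining=[+ num / ( num ) / id + ( num ) $]
Step 14: shift +. Stack=[E +] ptr=6 lookahead=num remaining=[num / ( num ) / id + ( num ) $]
Step 15: shift num. Stack=[E + num] ptr=7 lookahead=/ remaining=[/ ( num ) / id + ( num ) $]
Step 16: reduce F->num. Stack=[E + F] ptr=7 lookahead=/ remaining=[/ ( num ) / id + ( num ) $]
Step 17: reduce T->F. Stack=[E + T] ptr=7 lookahead=/ remaining=[/ ( num ) / id + ( num ) $]
Step 18: shift /. Stack=[E + T /] ptr=8 lookahead=( remaining=[( num ) / id + ( num ) $]
Step 19: shift (. Stack=[E + T / (] ptr=9 lookahead=num remaining=[num ) / id + ( num ) $]
Step 20: shift num. Stack=[E + T / ( num] ptr=10 lookahead=) remaining=[) / id + ( num ) $]
Step 21: reduce F->num. Stack=[E + T / ( F] ptr=10 lookahead=) remaining=[) / id + ( num ) $]
Step 22: reduce T->F. Stack=[E + T / ( T] ptr=10 lookahead=) remaining=[) / id + ( num ) $]
Step 23: reduce E->T. Stack=[E + T / ( E] ptr=10 lookahead=) remaining=[) / id + ( num ) $]
Step 24: shift ). Stack=[E + T / ( E )] ptr=11 lookahead=/ remaining=[/ id + ( num ) $]
Step 25: reduce F->( E ). Stack=[E + T / F] ptr=11 lookahead=/ remaining=[/ id + ( num ) $]
Step 26: reduce T->T / F. Stack=[E + T] ptr=11 lookahead=/ remaining=[/ id + ( num ) $]
Step 27: shift /. Stack=[E + T /] ptr=12 lookahead=id remaining=[id + ( num ) $]
Step 28: shift id. Stack=[E + T / id] ptr=13 lookahead=+ remaining=[+ ( num ) $]
Step 29: reduce F->id. Stack=[E + T / F] ptr=13 lookahead=+ remaining=[+ ( num ) $]
Step 30: reduce T->T / F. Stack=[E + T] ptr=13 lookahead=+ remaining=[+ ( num ) $]
Step 31: reduce E->E + T. Stack=[E] ptr=13 lookahead=+ remaining=[+ ( num ) $]
Step 32: shift +. Stack=[E +] ptr=14 lookahead=( remaining=[( num ) $]
Step 33: shift (. Stack=[E + (] ptr=15 lookahead=num remaining=[num ) $]
Step 34: shift num. Stack=[E + ( num] ptr=16 lookahead=) remaining=[) $]
Step 35: reduce F->num. Stack=[E + ( F] ptr=16 lookahead=) remaining=[) $]
Step 36: reduce T->F. Stack=[E + ( T] ptr=16 lookahead=) remaining=[) $]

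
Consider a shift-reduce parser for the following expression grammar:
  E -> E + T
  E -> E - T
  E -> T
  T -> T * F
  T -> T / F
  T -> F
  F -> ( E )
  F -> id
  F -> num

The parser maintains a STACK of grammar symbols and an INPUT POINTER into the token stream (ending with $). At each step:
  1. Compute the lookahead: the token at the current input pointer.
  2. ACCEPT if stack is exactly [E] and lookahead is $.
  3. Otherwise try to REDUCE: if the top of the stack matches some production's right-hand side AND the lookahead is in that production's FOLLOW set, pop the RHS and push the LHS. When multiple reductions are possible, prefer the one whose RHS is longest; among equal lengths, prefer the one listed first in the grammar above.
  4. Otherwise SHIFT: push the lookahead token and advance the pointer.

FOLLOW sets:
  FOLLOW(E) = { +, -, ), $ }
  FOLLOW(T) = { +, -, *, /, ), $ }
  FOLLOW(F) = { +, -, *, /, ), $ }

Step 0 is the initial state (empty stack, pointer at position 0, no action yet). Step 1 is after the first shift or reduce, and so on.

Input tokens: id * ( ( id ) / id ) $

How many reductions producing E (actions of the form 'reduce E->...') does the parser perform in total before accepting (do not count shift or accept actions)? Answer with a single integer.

Step 1: shift id. Stack=[id] ptr=1 lookahead=* remaining=[* ( ( id ) / id ) $]
Step 2: reduce F->id. Stack=[F] ptr=1 lookahead=* remaining=[* ( ( id ) / id ) $]
Step 3: reduce T->F. Stack=[T] ptr=1 lookahead=* remaining=[* ( ( id ) / id ) $]
Step 4: shift *. Stack=[T *] ptr=2 lookahead=( remaining=[( ( id ) / id ) $]
Step 5: shift (. Stack=[T * (] ptr=3 lookahead=( remaining=[( id ) / id ) $]
Step 6: shift (. Stack=[T * ( (] ptr=4 lookahead=id remaining=[id ) / id ) $]
Step 7: shift id. Stack=[T * ( ( id] ptr=5 lookahead=) remaining=[) / id ) $]
Step 8: reduce F->id. Stack=[T * ( ( F] ptr=5 lookahead=) remaining=[) / id ) $]
Step 9: reduce T->F. Stack=[T * ( ( T] ptr=5 lookahead=) remaining=[) / id ) $]
Step 10: reduce E->T. Stack=[T * ( ( E] ptr=5 lookahead=) remaining=[) / id ) $]
Step 11: shift ). Stack=[T * ( ( E )] ptr=6 lookahead=/ remaining=[/ id ) $]
Step 12: reduce F->( E ). Stack=[T * ( F] ptr=6 lookahead=/ remaining=[/ id ) $]
Step 13: reduce T->F. Stack=[T * ( T] ptr=6 lookahead=/ remaining=[/ id ) $]
Step 14: shift /. Stack=[T * ( T /] ptr=7 lookahead=id remaining=[id ) $]
Step 15: shift id. Stack=[T * ( T / id] ptr=8 lookahead=) remaining=[) $]
Step 16: reduce F->id. Stack=[T * ( T / F] ptr=8 lookahead=) remaining=[) $]
Step 17: reduce T->T / F. Stack=[T * ( T] ptr=8 lookahead=) remaining=[) $]
Step 18: reduce E->T. Stack=[T * ( E] ptr=8 lookahead=) remaining=[) $]
Step 19: shift ). Stack=[T * ( E )] ptr=9 lookahead=$ remaining=[$]
Step 20: reduce F->( E ). Stack=[T * F] ptr=9 lookahead=$ remaining=[$]
Step 21: reduce T->T * F. Stack=[T] ptr=9 lookahead=$ remaining=[$]
Step 22: reduce E->T. Stack=[E] ptr=9 lookahead=$ remaining=[$]
Step 23: accept. Stack=[E] ptr=9 lookahead=$ remaining=[$]

Answer: 3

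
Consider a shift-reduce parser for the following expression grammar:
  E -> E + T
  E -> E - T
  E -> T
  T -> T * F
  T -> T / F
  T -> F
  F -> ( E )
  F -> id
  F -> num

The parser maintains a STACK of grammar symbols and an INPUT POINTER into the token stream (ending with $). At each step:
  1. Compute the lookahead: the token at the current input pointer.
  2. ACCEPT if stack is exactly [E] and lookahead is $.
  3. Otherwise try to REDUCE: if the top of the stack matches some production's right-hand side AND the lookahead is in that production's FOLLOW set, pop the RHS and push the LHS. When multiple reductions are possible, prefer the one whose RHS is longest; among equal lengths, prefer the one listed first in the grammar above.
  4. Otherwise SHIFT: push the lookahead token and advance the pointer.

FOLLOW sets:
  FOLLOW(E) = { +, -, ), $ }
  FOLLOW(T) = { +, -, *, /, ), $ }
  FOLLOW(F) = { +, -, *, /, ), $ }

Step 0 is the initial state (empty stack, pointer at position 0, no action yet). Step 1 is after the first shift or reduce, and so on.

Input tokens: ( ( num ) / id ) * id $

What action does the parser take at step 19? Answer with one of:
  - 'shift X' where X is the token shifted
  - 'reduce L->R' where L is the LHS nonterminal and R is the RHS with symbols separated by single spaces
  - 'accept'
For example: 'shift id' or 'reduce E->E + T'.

Step 1: shift (. Stack=[(] ptr=1 lookahead=( remaining=[( num ) / id ) * id $]
Step 2: shift (. Stack=[( (] ptr=2 lookahead=num remaining=[num ) / id ) * id $]
Step 3: shift num. Stack=[( ( num] ptr=3 lookahead=) remaining=[) / id ) * id $]
Step 4: reduce F->num. Stack=[( ( F] ptr=3 lookahead=) remaining=[) / id ) * id $]
Step 5: reduce T->F. Stack=[( ( T] ptr=3 lookahead=) remaining=[) / id ) * id $]
Step 6: reduce E->T. Stack=[( ( E] ptr=3 lookahead=) remaining=[) / id ) * id $]
Step 7: shift ). Stack=[( ( E )] ptr=4 lookahead=/ remaining=[/ id ) * id $]
Step 8: reduce F->( E ). Stack=[( F] ptr=4 lookahead=/ remaining=[/ id ) * id $]
Step 9: reduce T->F. Stack=[( T] ptr=4 lookahead=/ remaining=[/ id ) * id $]
Step 10: shift /. Stack=[( T /] ptr=5 lookahead=id remaining=[id ) * id $]
Step 11: shift id. Stack=[( T / id] ptr=6 lookahead=) remaining=[) * id $]
Step 12: reduce F->id. Stack=[( T / F] ptr=6 lookahead=) remaining=[) * id $]
Step 13: reduce T->T / F. Stack=[( T] ptr=6 lookahead=) remaining=[) * id $]
Step 14: reduce E->T. Stack=[( E] ptr=6 lookahead=) remaining=[) * id $]
Step 15: shift ). Stack=[( E )] ptr=7 lookahead=* remaining=[* id $]
Step 16: reduce F->( E ). Stack=[F] ptr=7 lookahead=* remaining=[* id $]
Step 17: reduce T->F. Stack=[T] ptr=7 lookahead=* remaining=[* id $]
Step 18: shift *. Stack=[T *] ptr=8 lookahead=id remaining=[id $]
Step 19: shift id. Stack=[T * id] ptr=9 lookahead=$ remaining=[$]

Answer: shift id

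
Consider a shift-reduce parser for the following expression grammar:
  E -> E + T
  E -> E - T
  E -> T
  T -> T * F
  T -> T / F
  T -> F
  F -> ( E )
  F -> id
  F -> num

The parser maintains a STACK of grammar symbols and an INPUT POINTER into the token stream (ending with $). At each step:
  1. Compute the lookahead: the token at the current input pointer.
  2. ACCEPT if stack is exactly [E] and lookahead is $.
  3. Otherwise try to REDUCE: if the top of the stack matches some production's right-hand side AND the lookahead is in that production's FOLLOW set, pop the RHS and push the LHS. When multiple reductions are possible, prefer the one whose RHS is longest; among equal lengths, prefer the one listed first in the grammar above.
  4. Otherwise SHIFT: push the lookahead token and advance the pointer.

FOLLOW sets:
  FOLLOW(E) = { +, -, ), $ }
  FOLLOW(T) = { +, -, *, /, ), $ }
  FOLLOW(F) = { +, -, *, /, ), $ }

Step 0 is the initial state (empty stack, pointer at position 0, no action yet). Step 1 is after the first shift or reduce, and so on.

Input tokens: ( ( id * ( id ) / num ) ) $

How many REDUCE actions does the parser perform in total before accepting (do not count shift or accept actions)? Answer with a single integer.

Step 1: shift (. Stack=[(] ptr=1 lookahead=( remaining=[( id * ( id ) / num ) ) $]
Step 2: shift (. Stack=[( (] ptr=2 lookahead=id remaining=[id * ( id ) / num ) ) $]
Step 3: shift id. Stack=[( ( id] ptr=3 lookahead=* remaining=[* ( id ) / num ) ) $]
Step 4: reduce F->id. Stack=[( ( F] ptr=3 lookahead=* remaining=[* ( id ) / num ) ) $]
Step 5: reduce T->F. Stack=[( ( T] ptr=3 lookahead=* remaining=[* ( id ) / num ) ) $]
Step 6: shift *. Stack=[( ( T *] ptr=4 lookahead=( remaining=[( id ) / num ) ) $]
Step 7: shift (. Stack=[( ( T * (] ptr=5 lookahead=id remaining=[id ) / num ) ) $]
Step 8: shift id. Stack=[( ( T * ( id] ptr=6 lookahead=) remaining=[) / num ) ) $]
Step 9: reduce F->id. Stack=[( ( T * ( F] ptr=6 lookahead=) remaining=[) / num ) ) $]
Step 10: reduce T->F. Stack=[( ( T * ( T] ptr=6 lookahead=) remaining=[) / num ) ) $]
Step 11: reduce E->T. Stack=[( ( T * ( E] ptr=6 lookahead=) remaining=[) / num ) ) $]
Step 12: shift ). Stack=[( ( T * ( E )] ptr=7 lookahead=/ remaining=[/ num ) ) $]
Step 13: reduce F->( E ). Stack=[( ( T * F] ptr=7 lookahead=/ remaining=[/ num ) ) $]
Step 14: reduce T->T * F. Stack=[( ( T] ptr=7 lookahead=/ remaining=[/ num ) ) $]
Step 15: shift /. Stack=[( ( T /] ptr=8 lookahead=num remaining=[num ) ) $]
Step 16: shift num. Stack=[( ( T / num] ptr=9 lookahead=) remaining=[) ) $]
Step 17: reduce F->num. Stack=[( ( T / F] ptr=9 lookahead=) remaining=[) ) $]
Step 18: reduce T->T / F. Stack=[( ( T] ptr=9 lookahead=) remaining=[) ) $]
Step 19: reduce E->T. Stack=[( ( E] ptr=9 lookahead=) remaining=[) ) $]
Step 20: shift ). Stack=[( ( E )] ptr=10 lookahead=) remaining=[) $]
Step 21: reduce F->( E ). Stack=[( F] ptr=10 lookahead=) remaining=[) $]
Step 22: reduce T->F. Stack=[( T] ptr=10 lookahead=) remaining=[) $]
Step 23: reduce E->T. Stack=[( E] ptr=10 lookahead=) remaining=[) $]
Step 24: shift ). Stack=[( E )] ptr=11 lookahead=$ remaining=[$]
Step 25: reduce F->( E ). Stack=[F] ptr=11 lookahead=$ remaining=[$]
Step 26: reduce T->F. Stack=[T] ptr=11 lookahead=$ remaining=[$]
Step 27: reduce E->T. Stack=[E] ptr=11 lookahead=$ remaining=[$]
Step 28: accept. Stack=[E] ptr=11 lookahead=$ remaining=[$]

Answer: 16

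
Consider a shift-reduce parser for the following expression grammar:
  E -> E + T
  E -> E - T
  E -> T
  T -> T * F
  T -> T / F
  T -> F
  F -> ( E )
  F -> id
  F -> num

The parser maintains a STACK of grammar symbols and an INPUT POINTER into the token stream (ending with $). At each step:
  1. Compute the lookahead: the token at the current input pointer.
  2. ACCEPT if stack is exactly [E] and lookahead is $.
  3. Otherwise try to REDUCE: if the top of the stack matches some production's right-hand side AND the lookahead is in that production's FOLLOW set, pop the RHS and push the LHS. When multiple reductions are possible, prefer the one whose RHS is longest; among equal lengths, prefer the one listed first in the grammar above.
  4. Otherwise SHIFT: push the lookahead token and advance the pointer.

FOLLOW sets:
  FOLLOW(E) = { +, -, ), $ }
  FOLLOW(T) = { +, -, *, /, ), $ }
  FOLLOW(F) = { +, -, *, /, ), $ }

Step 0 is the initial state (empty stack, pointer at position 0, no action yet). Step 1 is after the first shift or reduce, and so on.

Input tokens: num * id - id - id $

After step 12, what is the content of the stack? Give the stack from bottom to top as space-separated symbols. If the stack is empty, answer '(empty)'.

Answer: E - T

Derivation:
Step 1: shift num. Stack=[num] ptr=1 lookahead=* remaining=[* id - id - id $]
Step 2: reduce F->num. Stack=[F] ptr=1 lookahead=* remaining=[* id - id - id $]
Step 3: reduce T->F. Stack=[T] ptr=1 lookahead=* remaining=[* id - id - id $]
Step 4: shift *. Stack=[T *] ptr=2 lookahead=id remaining=[id - id - id $]
Step 5: shift id. Stack=[T * id] ptr=3 lookahead=- remaining=[- id - id $]
Step 6: reduce F->id. Stack=[T * F] ptr=3 lookahead=- remaining=[- id - id $]
Step 7: reduce T->T * F. Stack=[T] ptr=3 lookahead=- remaining=[- id - id $]
Step 8: reduce E->T. Stack=[E] ptr=3 lookahead=- remaining=[- id - id $]
Step 9: shift -. Stack=[E -] ptr=4 lookahead=id remaining=[id - id $]
Step 10: shift id. Stack=[E - id] ptr=5 lookahead=- remaining=[- id $]
Step 11: reduce F->id. Stack=[E - F] ptr=5 lookahead=- remaining=[- id $]
Step 12: reduce T->F. Stack=[E - T] ptr=5 lookahead=- remaining=[- id $]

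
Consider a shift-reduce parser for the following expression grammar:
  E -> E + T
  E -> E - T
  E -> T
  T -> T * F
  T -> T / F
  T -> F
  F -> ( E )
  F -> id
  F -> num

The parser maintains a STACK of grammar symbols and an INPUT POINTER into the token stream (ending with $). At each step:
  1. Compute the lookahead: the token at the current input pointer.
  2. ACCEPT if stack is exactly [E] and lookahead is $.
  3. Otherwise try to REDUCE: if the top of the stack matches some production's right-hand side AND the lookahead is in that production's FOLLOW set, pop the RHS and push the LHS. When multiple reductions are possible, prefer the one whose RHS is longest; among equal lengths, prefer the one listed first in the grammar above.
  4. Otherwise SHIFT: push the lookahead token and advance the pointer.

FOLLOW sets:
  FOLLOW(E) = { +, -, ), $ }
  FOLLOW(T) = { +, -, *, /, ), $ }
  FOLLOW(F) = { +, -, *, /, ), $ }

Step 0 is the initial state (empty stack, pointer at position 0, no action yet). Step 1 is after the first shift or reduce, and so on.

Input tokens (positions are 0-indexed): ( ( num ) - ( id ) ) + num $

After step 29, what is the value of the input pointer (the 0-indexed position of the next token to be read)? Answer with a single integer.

Answer: 11

Derivation:
Step 1: shift (. Stack=[(] ptr=1 lookahead=( remaining=[( num ) - ( id ) ) + num $]
Step 2: shift (. Stack=[( (] ptr=2 lookahead=num remaining=[num ) - ( id ) ) + num $]
Step 3: shift num. Stack=[( ( num] ptr=3 lookahead=) remaining=[) - ( id ) ) + num $]
Step 4: reduce F->num. Stack=[( ( F] ptr=3 lookahead=) remaining=[) - ( id ) ) + num $]
Step 5: reduce T->F. Stack=[( ( T] ptr=3 lookahead=) remaining=[) - ( id ) ) + num $]
Step 6: reduce E->T. Stack=[( ( E] ptr=3 lookahead=) remaining=[) - ( id ) ) + num $]
Step 7: shift ). Stack=[( ( E )] ptr=4 lookahead=- remaining=[- ( id ) ) + num $]
Step 8: reduce F->( E ). Stack=[( F] ptr=4 lookahead=- remaining=[- ( id ) ) + num $]
Step 9: reduce T->F. Stack=[( T] ptr=4 lookahead=- remaining=[- ( id ) ) + num $]
Step 10: reduce E->T. Stack=[( E] ptr=4 lookahead=- remaining=[- ( id ) ) + num $]
Step 11: shift -. Stack=[( E -] ptr=5 lookahead=( remaining=[( id ) ) + num $]
Step 12: shift (. Stack=[( E - (] ptr=6 lookahead=id remaining=[id ) ) + num $]
Step 13: shift id. Stack=[( E - ( id] ptr=7 lookahead=) remaining=[) ) + num $]
Step 14: reduce F->id. Stack=[( E - ( F] ptr=7 lookahead=) remaining=[) ) + num $]
Step 15: reduce T->F. Stack=[( E - ( T] ptr=7 lookahead=) remaining=[) ) + num $]
Step 16: reduce E->T. Stack=[( E - ( E] ptr=7 lookahead=) remaining=[) ) + num $]
Step 17: shift ). Stack=[( E - ( E )] ptr=8 lookahead=) remaining=[) + num $]
Step 18: reduce F->( E ). Stack=[( E - F] ptr=8 lookahead=) remaining=[) + num $]
Step 19: reduce T->F. Stack=[( E - T] ptr=8 lookahead=) remaining=[) + num $]
Step 20: reduce E->E - T. Stack=[( E] ptr=8 lookahead=) remaining=[) + num $]
Step 21: shift ). Stack=[( E )] ptr=9 lookahead=+ remaining=[+ num $]
Step 22: reduce F->( E ). Stack=[F] ptr=9 lookahead=+ remaining=[+ num $]
Step 23: reduce T->F. Stack=[T] ptr=9 lookahead=+ remaining=[+ num $]
Step 24: reduce E->T. Stack=[E] ptr=9 lookahead=+ remaining=[+ num $]
Step 25: shift +. Stack=[E +] ptr=10 lookahead=num remaining=[num $]
Step 26: shift num. Stack=[E + num] ptr=11 lookahead=$ remaining=[$]
Step 27: reduce F->num. Stack=[E + F] ptr=11 lookahead=$ remaining=[$]
Step 28: reduce T->F. Stack=[E + T] ptr=11 lookahead=$ remaining=[$]
Step 29: reduce E->E + T. Stack=[E] ptr=11 lookahead=$ remaining=[$]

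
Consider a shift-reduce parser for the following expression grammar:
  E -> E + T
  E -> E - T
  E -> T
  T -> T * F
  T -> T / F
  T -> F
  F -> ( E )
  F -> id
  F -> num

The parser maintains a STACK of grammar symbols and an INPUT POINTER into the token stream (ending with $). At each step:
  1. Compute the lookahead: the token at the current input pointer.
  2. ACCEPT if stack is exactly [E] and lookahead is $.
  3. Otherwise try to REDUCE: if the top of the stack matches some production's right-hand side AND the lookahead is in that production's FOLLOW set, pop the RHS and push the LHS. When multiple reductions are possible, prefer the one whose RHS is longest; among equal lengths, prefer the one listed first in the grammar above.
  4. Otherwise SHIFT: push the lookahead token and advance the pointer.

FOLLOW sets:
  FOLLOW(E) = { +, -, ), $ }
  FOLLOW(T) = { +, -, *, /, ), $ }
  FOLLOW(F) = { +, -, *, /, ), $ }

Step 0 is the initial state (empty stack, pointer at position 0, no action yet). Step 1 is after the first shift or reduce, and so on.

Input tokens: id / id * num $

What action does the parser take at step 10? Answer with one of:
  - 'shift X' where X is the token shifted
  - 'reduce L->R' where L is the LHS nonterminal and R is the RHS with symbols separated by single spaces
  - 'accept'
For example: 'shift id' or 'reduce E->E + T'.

Answer: reduce F->num

Derivation:
Step 1: shift id. Stack=[id] ptr=1 lookahead=/ remaining=[/ id * num $]
Step 2: reduce F->id. Stack=[F] ptr=1 lookahead=/ remaining=[/ id * num $]
Step 3: reduce T->F. Stack=[T] ptr=1 lookahead=/ remaining=[/ id * num $]
Step 4: shift /. Stack=[T /] ptr=2 lookahead=id remaining=[id * num $]
Step 5: shift id. Stack=[T / id] ptr=3 lookahead=* remaining=[* num $]
Step 6: reduce F->id. Stack=[T / F] ptr=3 lookahead=* remaining=[* num $]
Step 7: reduce T->T / F. Stack=[T] ptr=3 lookahead=* remaining=[* num $]
Step 8: shift *. Stack=[T *] ptr=4 lookahead=num remaining=[num $]
Step 9: shift num. Stack=[T * num] ptr=5 lookahead=$ remaining=[$]
Step 10: reduce F->num. Stack=[T * F] ptr=5 lookahead=$ remaining=[$]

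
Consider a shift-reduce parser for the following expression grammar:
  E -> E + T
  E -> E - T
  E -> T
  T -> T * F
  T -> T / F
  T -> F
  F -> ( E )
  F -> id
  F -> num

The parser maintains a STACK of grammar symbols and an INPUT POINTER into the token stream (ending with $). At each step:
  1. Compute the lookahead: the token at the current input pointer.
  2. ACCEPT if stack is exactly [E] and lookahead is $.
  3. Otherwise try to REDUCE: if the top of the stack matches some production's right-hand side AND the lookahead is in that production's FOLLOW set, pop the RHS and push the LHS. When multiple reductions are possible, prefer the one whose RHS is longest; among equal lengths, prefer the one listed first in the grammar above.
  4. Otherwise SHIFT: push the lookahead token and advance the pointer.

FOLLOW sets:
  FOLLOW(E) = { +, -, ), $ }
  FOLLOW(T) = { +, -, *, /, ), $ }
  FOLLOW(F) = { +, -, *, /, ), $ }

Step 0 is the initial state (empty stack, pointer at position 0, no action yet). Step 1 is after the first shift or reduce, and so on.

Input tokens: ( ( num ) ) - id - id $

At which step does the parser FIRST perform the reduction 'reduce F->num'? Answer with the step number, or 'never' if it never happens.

Answer: 4

Derivation:
Step 1: shift (. Stack=[(] ptr=1 lookahead=( remaining=[( num ) ) - id - id $]
Step 2: shift (. Stack=[( (] ptr=2 lookahead=num remaining=[num ) ) - id - id $]
Step 3: shift num. Stack=[( ( num] ptr=3 lookahead=) remaining=[) ) - id - id $]
Step 4: reduce F->num. Stack=[( ( F] ptr=3 lookahead=) remaining=[) ) - id - id $]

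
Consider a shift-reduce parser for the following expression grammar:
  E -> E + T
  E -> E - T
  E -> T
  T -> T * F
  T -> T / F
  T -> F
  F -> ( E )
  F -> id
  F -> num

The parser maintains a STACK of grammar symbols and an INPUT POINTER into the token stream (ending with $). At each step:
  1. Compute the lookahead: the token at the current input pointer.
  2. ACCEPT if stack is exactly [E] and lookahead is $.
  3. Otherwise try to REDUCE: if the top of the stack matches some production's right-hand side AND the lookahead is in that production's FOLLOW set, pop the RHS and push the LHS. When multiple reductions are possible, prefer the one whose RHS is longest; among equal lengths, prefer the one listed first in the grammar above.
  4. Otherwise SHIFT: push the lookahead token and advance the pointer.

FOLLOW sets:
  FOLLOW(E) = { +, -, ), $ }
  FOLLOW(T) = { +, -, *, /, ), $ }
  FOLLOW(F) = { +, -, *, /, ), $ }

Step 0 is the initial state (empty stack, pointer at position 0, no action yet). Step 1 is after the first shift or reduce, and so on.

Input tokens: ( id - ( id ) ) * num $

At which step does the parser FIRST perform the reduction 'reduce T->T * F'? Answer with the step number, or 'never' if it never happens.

Step 1: shift (. Stack=[(] ptr=1 lookahead=id remaining=[id - ( id ) ) * num $]
Step 2: shift id. Stack=[( id] ptr=2 lookahead=- remaining=[- ( id ) ) * num $]
Step 3: reduce F->id. Stack=[( F] ptr=2 lookahead=- remaining=[- ( id ) ) * num $]
Step 4: reduce T->F. Stack=[( T] ptr=2 lookahead=- remaining=[- ( id ) ) * num $]
Step 5: reduce E->T. Stack=[( E] ptr=2 lookahead=- remaining=[- ( id ) ) * num $]
Step 6: shift -. Stack=[( E -] ptr=3 lookahead=( remaining=[( id ) ) * num $]
Step 7: shift (. Stack=[( E - (] ptr=4 lookahead=id remaining=[id ) ) * num $]
Step 8: shift id. Stack=[( E - ( id] ptr=5 lookahead=) remaining=[) ) * num $]
Step 9: reduce F->id. Stack=[( E - ( F] ptr=5 lookahead=) remaining=[) ) * num $]
Step 10: reduce T->F. Stack=[( E - ( T] ptr=5 lookahead=) remaining=[) ) * num $]
Step 11: reduce E->T. Stack=[( E - ( E] ptr=5 lookahead=) remaining=[) ) * num $]
Step 12: shift ). Stack=[( E - ( E )] ptr=6 lookahead=) remaining=[) * num $]
Step 13: reduce F->( E ). Stack=[( E - F] ptr=6 lookahead=) remaining=[) * num $]
Step 14: reduce T->F. Stack=[( E - T] ptr=6 lookahead=) remaining=[) * num $]
Step 15: reduce E->E - T. Stack=[( E] ptr=6 lookahead=) remaining=[) * num $]
Step 16: shift ). Stack=[( E )] ptr=7 lookahead=* remaining=[* num $]
Step 17: reduce F->( E ). Stack=[F] ptr=7 lookahead=* remaining=[* num $]
Step 18: reduce T->F. Stack=[T] ptr=7 lookahead=* remaining=[* num $]
Step 19: shift *. Stack=[T *] ptr=8 lookahead=num remaining=[num $]
Step 20: shift num. Stack=[T * num] ptr=9 lookahead=$ remaining=[$]
Step 21: reduce F->num. Stack=[T * F] ptr=9 lookahead=$ remaining=[$]
Step 22: reduce T->T * F. Stack=[T] ptr=9 lookahead=$ remaining=[$]

Answer: 22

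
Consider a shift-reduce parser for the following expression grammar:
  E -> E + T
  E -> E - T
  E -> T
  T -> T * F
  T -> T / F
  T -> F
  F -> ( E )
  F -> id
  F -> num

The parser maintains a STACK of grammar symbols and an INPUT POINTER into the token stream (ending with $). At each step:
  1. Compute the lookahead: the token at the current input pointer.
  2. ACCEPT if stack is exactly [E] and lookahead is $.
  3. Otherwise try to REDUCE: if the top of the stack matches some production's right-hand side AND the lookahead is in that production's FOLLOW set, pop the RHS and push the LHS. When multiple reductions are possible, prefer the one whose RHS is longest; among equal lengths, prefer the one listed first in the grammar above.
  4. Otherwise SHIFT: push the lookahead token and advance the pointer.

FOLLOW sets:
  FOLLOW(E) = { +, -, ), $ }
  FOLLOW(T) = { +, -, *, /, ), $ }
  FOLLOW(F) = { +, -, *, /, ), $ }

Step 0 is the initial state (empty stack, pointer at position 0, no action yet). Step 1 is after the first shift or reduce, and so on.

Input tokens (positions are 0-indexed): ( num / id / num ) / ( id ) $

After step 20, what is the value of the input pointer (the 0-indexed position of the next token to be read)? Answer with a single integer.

Answer: 10

Derivation:
Step 1: shift (. Stack=[(] ptr=1 lookahead=num remaining=[num / id / num ) / ( id ) $]
Step 2: shift num. Stack=[( num] ptr=2 lookahead=/ remaining=[/ id / num ) / ( id ) $]
Step 3: reduce F->num. Stack=[( F] ptr=2 lookahead=/ remaining=[/ id / num ) / ( id ) $]
Step 4: reduce T->F. Stack=[( T] ptr=2 lookahead=/ remaining=[/ id / num ) / ( id ) $]
Step 5: shift /. Stack=[( T /] ptr=3 lookahead=id remaining=[id / num ) / ( id ) $]
Step 6: shift id. Stack=[( T / id] ptr=4 lookahead=/ remaining=[/ num ) / ( id ) $]
Step 7: reduce F->id. Stack=[( T / F] ptr=4 lookahead=/ remaining=[/ num ) / ( id ) $]
Step 8: reduce T->T / F. Stack=[( T] ptr=4 lookahead=/ remaining=[/ num ) / ( id ) $]
Step 9: shift /. Stack=[( T /] ptr=5 lookahead=num remaining=[num ) / ( id ) $]
Step 10: shift num. Stack=[( T / num] ptr=6 lookahead=) remaining=[) / ( id ) $]
Step 11: reduce F->num. Stack=[( T / F] ptr=6 lookahead=) remaining=[) / ( id ) $]
Step 12: reduce T->T / F. Stack=[( T] ptr=6 lookahead=) remaining=[) / ( id ) $]
Step 13: reduce E->T. Stack=[( E] ptr=6 lookahead=) remaining=[) / ( id ) $]
Step 14: shift ). Stack=[( E )] ptr=7 lookahead=/ remaining=[/ ( id ) $]
Step 15: reduce F->( E ). Stack=[F] ptr=7 lookahead=/ remaining=[/ ( id ) $]
Step 16: reduce T->F. Stack=[T] ptr=7 lookahead=/ remaining=[/ ( id ) $]
Step 17: shift /. Stack=[T /] ptr=8 lookahead=( remaining=[( id ) $]
Step 18: shift (. Stack=[T / (] ptr=9 lookahead=id remaining=[id ) $]
Step 19: shift id. Stack=[T / ( id] ptr=10 lookahead=) remaining=[) $]
Step 20: reduce F->id. Stack=[T / ( F] ptr=10 lookahead=) remaining=[) $]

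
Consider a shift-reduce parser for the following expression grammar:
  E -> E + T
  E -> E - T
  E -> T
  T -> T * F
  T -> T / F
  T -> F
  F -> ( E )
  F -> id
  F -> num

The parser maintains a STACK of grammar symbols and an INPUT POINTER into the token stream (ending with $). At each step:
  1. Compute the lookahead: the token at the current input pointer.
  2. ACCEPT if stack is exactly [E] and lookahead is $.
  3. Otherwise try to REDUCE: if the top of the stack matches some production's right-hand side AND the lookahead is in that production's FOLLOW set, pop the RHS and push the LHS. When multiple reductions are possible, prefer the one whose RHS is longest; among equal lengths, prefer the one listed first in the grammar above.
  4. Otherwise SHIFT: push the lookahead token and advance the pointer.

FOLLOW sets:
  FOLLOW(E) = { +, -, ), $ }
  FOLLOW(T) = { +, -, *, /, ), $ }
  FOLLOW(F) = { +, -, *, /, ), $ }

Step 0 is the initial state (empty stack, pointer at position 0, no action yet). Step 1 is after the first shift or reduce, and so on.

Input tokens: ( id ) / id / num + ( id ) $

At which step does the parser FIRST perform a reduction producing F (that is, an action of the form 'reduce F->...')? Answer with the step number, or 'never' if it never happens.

Answer: 3

Derivation:
Step 1: shift (. Stack=[(] ptr=1 lookahead=id remaining=[id ) / id / num + ( id ) $]
Step 2: shift id. Stack=[( id] ptr=2 lookahead=) remaining=[) / id / num + ( id ) $]
Step 3: reduce F->id. Stack=[( F] ptr=2 lookahead=) remaining=[) / id / num + ( id ) $]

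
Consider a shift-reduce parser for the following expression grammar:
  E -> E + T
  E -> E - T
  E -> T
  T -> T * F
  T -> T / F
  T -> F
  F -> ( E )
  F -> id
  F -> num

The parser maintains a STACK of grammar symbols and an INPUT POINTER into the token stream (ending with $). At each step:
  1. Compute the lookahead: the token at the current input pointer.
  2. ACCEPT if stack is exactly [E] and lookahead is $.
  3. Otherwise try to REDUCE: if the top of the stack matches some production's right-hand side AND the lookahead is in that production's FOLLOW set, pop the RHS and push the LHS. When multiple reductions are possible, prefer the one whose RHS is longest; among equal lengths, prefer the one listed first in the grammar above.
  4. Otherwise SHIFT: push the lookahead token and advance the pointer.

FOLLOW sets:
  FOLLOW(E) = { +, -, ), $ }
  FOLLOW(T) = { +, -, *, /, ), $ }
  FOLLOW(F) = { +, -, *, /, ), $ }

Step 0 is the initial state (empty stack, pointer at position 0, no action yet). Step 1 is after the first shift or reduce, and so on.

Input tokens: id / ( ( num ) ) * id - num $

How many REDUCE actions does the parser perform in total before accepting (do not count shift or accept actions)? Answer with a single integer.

Step 1: shift id. Stack=[id] ptr=1 lookahead=/ remaining=[/ ( ( num ) ) * id - num $]
Step 2: reduce F->id. Stack=[F] ptr=1 lookahead=/ remaining=[/ ( ( num ) ) * id - num $]
Step 3: reduce T->F. Stack=[T] ptr=1 lookahead=/ remaining=[/ ( ( num ) ) * id - num $]
Step 4: shift /. Stack=[T /] ptr=2 lookahead=( remaining=[( ( num ) ) * id - num $]
Step 5: shift (. Stack=[T / (] ptr=3 lookahead=( remaining=[( num ) ) * id - num $]
Step 6: shift (. Stack=[T / ( (] ptr=4 lookahead=num remaining=[num ) ) * id - num $]
Step 7: shift num. Stack=[T / ( ( num] ptr=5 lookahead=) remaining=[) ) * id - num $]
Step 8: reduce F->num. Stack=[T / ( ( F] ptr=5 lookahead=) remaining=[) ) * id - num $]
Step 9: reduce T->F. Stack=[T / ( ( T] ptr=5 lookahead=) remaining=[) ) * id - num $]
Step 10: reduce E->T. Stack=[T / ( ( E] ptr=5 lookahead=) remaining=[) ) * id - num $]
Step 11: shift ). Stack=[T / ( ( E )] ptr=6 lookahead=) remaining=[) * id - num $]
Step 12: reduce F->( E ). Stack=[T / ( F] ptr=6 lookahead=) remaining=[) * id - num $]
Step 13: reduce T->F. Stack=[T / ( T] ptr=6 lookahead=) remaining=[) * id - num $]
Step 14: reduce E->T. Stack=[T / ( E] ptr=6 lookahead=) remaining=[) * id - num $]
Step 15: shift ). Stack=[T / ( E )] ptr=7 lookahead=* remaining=[* id - num $]
Step 16: reduce F->( E ). Stack=[T / F] ptr=7 lookahead=* remaining=[* id - num $]
Step 17: reduce T->T / F. Stack=[T] ptr=7 lookahead=* remaining=[* id - num $]
Step 18: shift *. Stack=[T *] ptr=8 lookahead=id remaining=[id - num $]
Step 19: shift id. Stack=[T * id] ptr=9 lookahead=- remaining=[- num $]
Step 20: reduce F->id. Stack=[T * F] ptr=9 lookahead=- remaining=[- num $]
Step 21: reduce T->T * F. Stack=[T] ptr=9 lookahead=- remaining=[- num $]
Step 22: reduce E->T. Stack=[E] ptr=9 lookahead=- remaining=[- num $]
Step 23: shift -. Stack=[E -] ptr=10 lookahead=num remaining=[num $]
Step 24: shift num. Stack=[E - num] ptr=11 lookahead=$ remaining=[$]
Step 25: reduce F->num. Stack=[E - F] ptr=11 lookahead=$ remaining=[$]
Step 26: reduce T->F. Stack=[E - T] ptr=11 lookahead=$ remaining=[$]
Step 27: reduce E->E - T. Stack=[E] ptr=11 lookahead=$ remaining=[$]
Step 28: accept. Stack=[E] ptr=11 lookahead=$ remaining=[$]

Answer: 16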